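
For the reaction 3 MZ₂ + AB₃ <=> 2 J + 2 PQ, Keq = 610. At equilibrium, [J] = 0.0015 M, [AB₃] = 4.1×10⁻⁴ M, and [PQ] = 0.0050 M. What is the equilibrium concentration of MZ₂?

[MZ₂] = 6.1×10⁻⁴ M

At equilibrium, Keq = [J]²·[PQ]² / ([MZ₂]³·[AB₃]) = 610.
(0.0015)²·(0.0050)² / (([MZ₂])³·(4.1×10⁻⁴)) = 610
[MZ₂]³ = 2.25×10⁻¹⁰ ⇒ [MZ₂] = 6.1×10⁻⁴ M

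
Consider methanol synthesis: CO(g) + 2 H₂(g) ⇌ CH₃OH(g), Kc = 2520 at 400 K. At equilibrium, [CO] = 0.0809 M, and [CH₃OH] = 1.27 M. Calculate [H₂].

[H₂] = 0.0789 M

At equilibrium, Kc = [CH₃OH] / ([CO]·[H₂]²) = 2520.
(1.27) / ((0.0809)·([H₂])²) = 2520
[H₂]² = 0.00623 ⇒ [H₂] = 0.0789 M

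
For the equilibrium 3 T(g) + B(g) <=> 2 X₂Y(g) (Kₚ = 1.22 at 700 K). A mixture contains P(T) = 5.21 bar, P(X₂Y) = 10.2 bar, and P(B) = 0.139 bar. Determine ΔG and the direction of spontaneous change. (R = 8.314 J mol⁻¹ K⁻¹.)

ΔG = 8.54 kJ/mol; the forward reaction is non-spontaneous

Qₚ = P(X₂Y)² / (P(T)³·P(B)) = (10.2)² / ((5.21)³·(0.139)) = 5.29
ΔG = RT ln(Qₚ/Kₚ) = (8.314 J mol⁻¹ K⁻¹)(700 K) × ln(5.29/1.22)
   = (5.820 kJ/mol)(1.467) = 8.54 kJ/mol
ΔG > 0, so the forward reaction is non-spontaneous (proceeds in reverse).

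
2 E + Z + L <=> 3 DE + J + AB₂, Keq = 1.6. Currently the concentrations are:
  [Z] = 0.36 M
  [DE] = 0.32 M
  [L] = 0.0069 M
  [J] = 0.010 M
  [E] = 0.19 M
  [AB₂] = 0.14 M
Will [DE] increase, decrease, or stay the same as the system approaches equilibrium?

Q = [DE]³·[J]·[AB₂] / ([E]²·[Z]·[L]) = (0.32)³·(0.010)·(0.14) / ((0.19)²·(0.36)·(0.0069)) = 0.51
Q = 0.51 < Keq = 1.6: net forward reaction.
DE is a product, so it increases.

increase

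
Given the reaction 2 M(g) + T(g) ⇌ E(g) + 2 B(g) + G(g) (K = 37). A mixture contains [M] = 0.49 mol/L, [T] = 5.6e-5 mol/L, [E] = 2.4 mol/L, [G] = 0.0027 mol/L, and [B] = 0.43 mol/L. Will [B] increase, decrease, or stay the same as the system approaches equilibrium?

decrease

Q = [E]·[B]²·[G] / ([M]²·[T]) = (2.4)·(0.43)²·(0.0027) / ((0.49)²·(5.6e-5)) = 89
Q = 89 > K = 37: net reverse reaction.
B is a product, so it decreases.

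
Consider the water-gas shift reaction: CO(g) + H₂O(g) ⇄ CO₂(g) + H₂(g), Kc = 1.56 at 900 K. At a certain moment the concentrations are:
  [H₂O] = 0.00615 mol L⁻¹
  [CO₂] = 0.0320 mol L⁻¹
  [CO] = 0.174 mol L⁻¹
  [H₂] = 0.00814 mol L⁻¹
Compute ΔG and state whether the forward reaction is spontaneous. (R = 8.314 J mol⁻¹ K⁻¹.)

Qc = [CO₂]·[H₂] / ([CO]·[H₂O]) = (0.0320)·(0.00814) / ((0.174)·(0.00615)) = 0.243
ΔG = RT ln(Qc/Kc) = (8.314 J mol⁻¹ K⁻¹)(900 K) × ln(0.243/1.56)
   = (7.483 kJ/mol)(-1.859) = -13.9 kJ/mol
ΔG < 0, so the forward reaction is spontaneous (proceeds forward).

ΔG = -13.9 kJ/mol; the forward reaction is spontaneous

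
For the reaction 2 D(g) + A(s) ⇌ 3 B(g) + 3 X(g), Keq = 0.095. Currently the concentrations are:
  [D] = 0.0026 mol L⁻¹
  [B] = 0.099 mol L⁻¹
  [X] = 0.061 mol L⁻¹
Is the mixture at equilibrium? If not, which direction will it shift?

no; Q < K, reaction proceeds forward

(A is a pure solid — omitted from Q.)
Q = [B]³·[X]³ / [D]² = (0.099)³·(0.061)³ / (0.0026)² = 0.033
Q = 0.033 < Keq = 0.095: net forward reaction.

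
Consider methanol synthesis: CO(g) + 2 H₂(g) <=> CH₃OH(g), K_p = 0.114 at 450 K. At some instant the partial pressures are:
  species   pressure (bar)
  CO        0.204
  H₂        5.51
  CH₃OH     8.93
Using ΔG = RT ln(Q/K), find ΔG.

ΔG = 9.49 kJ/mol

Q_p = P(CH₃OH) / (P(CO)·P(H₂)²) = (8.93) / ((0.204)·(5.51)²) = 1.44
ΔG = RT ln(Q_p/K_p) = (8.314 J mol⁻¹ K⁻¹)(450 K) × ln(1.44/0.114)
   = (3.741 kJ/mol)(2.536) = 9.49 kJ/mol
ΔG > 0, so the forward reaction is non-spontaneous (proceeds in reverse).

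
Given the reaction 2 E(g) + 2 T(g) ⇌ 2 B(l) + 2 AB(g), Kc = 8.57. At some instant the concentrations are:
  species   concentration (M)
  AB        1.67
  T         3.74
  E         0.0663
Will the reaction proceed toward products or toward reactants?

reverse (toward reactants)

(B is a pure liquid — omitted from Qc.)
Qc = [AB]² / ([E]²·[T]²) = (1.67)² / ((0.0663)²·(3.74)²) = 45.4
Qc = 45.4 > Kc = 8.57, so the reverse reaction proceeds.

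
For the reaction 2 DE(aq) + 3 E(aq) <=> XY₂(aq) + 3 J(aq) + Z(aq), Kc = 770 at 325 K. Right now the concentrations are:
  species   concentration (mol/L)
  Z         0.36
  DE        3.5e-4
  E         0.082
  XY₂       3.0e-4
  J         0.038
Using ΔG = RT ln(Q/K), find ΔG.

Qc = [XY₂]·[J]³·[Z] / ([DE]²·[E]³) = (3.0e-4)·(0.038)³·(0.36) / ((3.5e-4)²·(0.082)³) = 87.7
ΔG = RT ln(Qc/Kc) = (8.314 J mol⁻¹ K⁻¹)(325 K) × ln(87.7/770)
   = (2.702 kJ/mol)(-2.172) = -5.87 kJ/mol
ΔG < 0, so the forward reaction is spontaneous (proceeds forward).

ΔG = -5.87 kJ/mol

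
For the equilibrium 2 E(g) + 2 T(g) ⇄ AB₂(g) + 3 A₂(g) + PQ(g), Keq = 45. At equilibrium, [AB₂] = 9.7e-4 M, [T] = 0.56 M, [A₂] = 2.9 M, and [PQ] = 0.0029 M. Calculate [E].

[E] = 0.0022 M

At equilibrium, Keq = [AB₂]·[A₂]³·[PQ] / ([E]²·[T]²) = 45.
(9.7e-4)·(2.9)³·(0.0029) / (([E])²·(0.56)²) = 45
[E]² = 4.86e-6 ⇒ [E] = 0.0022 M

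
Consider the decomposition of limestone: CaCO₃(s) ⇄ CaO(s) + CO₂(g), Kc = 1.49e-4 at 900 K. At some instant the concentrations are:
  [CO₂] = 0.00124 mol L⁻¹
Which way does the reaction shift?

(CaCO₃, CaO are pure solids — omitted from Qc.)
Qc = [CO₂] = 0.00124
Qc = 0.00124 > Kc = 1.49e-4, so the reverse reaction proceeds.

to the left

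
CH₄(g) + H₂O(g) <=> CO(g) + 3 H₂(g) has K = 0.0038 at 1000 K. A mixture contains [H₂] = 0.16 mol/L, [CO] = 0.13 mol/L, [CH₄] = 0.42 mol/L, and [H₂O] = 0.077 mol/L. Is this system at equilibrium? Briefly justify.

no; Q > K, reaction proceeds in reverse

Q = [CO]·[H₂]³ / ([CH₄]·[H₂O]) = (0.13)·(0.16)³ / ((0.42)·(0.077)) = 0.016
Q = 0.016 > K = 0.0038: net reverse reaction.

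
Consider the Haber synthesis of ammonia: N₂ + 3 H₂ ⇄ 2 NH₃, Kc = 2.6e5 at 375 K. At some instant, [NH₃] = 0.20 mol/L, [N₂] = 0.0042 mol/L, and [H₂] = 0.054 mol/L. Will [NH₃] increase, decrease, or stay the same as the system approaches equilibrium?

increase

Qc = [NH₃]² / ([N₂]·[H₂]³) = (0.20)² / ((0.0042)·(0.054)³) = 60000
Qc = 60000 < Kc = 2.6e5: net forward reaction.
NH₃ is a product, so it increases.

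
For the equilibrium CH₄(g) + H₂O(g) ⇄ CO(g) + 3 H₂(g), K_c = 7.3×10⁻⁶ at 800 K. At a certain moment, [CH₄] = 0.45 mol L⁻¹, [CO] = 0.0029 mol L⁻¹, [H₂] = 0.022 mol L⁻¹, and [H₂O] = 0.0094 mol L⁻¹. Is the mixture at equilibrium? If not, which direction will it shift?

Q_c = [CO]·[H₂]³ / ([CH₄]·[H₂O]) = (0.0029)·(0.022)³ / ((0.45)·(0.0094)) = 7.3×10⁻⁶
Q_c = 7.3×10⁻⁶ = K_c; the system is at equilibrium.

yes, at equilibrium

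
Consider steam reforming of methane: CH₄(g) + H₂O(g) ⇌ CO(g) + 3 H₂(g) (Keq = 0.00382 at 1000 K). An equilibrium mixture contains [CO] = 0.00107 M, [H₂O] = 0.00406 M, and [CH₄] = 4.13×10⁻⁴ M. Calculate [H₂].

[H₂] = 0.0182 M

At equilibrium, Keq = [CO]·[H₂]³ / ([CH₄]·[H₂O]) = 0.00382.
(0.00107)·([H₂])³ / ((4.13×10⁻⁴)·(0.00406)) = 0.00382
[H₂]³ = 5.99×10⁻⁶ ⇒ [H₂] = 0.0182 M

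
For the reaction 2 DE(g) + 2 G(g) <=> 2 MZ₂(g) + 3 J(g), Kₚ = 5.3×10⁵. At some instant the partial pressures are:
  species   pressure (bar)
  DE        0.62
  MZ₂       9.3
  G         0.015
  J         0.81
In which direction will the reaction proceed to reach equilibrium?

neither direction; the system is at equilibrium

Qₚ = P(MZ₂)²·P(J)³ / (P(DE)²·P(G)²) = (9.3)²·(0.81)³ / ((0.62)²·(0.015)²) = 5.3×10⁵
Qₚ = 5.3×10⁵ = Kₚ, so the system is already at equilibrium.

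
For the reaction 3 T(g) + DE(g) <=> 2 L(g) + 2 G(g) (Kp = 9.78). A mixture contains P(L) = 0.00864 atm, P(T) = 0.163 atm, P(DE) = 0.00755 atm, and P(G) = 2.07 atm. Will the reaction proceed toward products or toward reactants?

at equilibrium

Qp = P(L)²·P(G)² / (P(T)³·P(DE)) = (0.00864)²·(2.07)² / ((0.163)³·(0.00755)) = 9.78
Qp = 9.78 = Kp, so the system is already at equilibrium.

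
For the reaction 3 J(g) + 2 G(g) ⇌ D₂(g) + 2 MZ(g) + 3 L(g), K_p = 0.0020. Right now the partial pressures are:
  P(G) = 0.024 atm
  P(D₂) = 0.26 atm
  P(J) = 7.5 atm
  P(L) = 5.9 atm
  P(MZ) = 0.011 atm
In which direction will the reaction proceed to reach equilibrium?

Q_p = P(D₂)·P(MZ)²·P(L)³ / (P(J)³·P(G)²) = (0.26)·(0.011)²·(5.9)³ / ((7.5)³·(0.024)²) = 0.027
Q_p = 0.027 > K_p = 0.0020, so the reverse reaction proceeds.

in the reverse direction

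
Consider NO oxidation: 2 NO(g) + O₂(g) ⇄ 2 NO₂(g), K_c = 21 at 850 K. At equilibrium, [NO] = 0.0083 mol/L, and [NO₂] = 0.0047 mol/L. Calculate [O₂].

At equilibrium, K_c = [NO₂]² / ([NO]²·[O₂]) = 21.
(0.0047)² / ((0.0083)²·([O₂])) = 21
[O₂] = 0.0153 = 0.015 mol/L

[O₂] = 0.015 mol/L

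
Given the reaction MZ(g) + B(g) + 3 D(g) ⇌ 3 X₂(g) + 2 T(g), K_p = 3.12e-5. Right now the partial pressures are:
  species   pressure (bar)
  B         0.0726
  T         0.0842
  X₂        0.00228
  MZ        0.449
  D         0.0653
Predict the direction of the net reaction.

Q_p = P(X₂)³·P(T)² / (P(MZ)·P(B)·P(D)³) = (0.00228)³·(0.0842)² / ((0.449)·(0.0726)·(0.0653)³) = 9.26e-6
Q_p = 9.26e-6 < K_p = 3.12e-5, so the forward reaction proceeds.

toward products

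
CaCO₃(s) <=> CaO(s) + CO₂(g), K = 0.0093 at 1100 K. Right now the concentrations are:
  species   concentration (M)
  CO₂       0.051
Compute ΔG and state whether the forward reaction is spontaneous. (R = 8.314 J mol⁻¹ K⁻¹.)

ΔG = 15.6 kJ/mol; the forward reaction is non-spontaneous

(CaCO₃, CaO are pure solids — omitted from Q.)
Q = [CO₂] = 0.0510
ΔG = RT ln(Q/K) = (8.314 J mol⁻¹ K⁻¹)(1100 K) × ln(0.0510/0.0093)
   = (9.145 kJ/mol)(1.702) = 15.6 kJ/mol
ΔG > 0, so the forward reaction is non-spontaneous (proceeds in reverse).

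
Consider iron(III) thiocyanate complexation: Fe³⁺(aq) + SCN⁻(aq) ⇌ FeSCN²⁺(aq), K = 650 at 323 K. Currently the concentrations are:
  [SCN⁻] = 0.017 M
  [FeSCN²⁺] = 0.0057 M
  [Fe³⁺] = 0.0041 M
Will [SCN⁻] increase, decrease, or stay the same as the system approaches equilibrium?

Q = [FeSCN²⁺] / ([Fe³⁺]·[SCN⁻]) = (0.0057) / ((0.0041)·(0.017)) = 82
Q = 82 < K = 650: net forward reaction.
SCN⁻ is a reactant, so it decreases.

decrease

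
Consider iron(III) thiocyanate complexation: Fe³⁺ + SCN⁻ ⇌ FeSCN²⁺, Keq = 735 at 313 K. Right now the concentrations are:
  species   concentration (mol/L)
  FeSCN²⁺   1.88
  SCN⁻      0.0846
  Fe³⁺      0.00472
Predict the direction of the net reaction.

Q = [FeSCN²⁺] / ([Fe³⁺]·[SCN⁻]) = (1.88) / ((0.00472)·(0.0846)) = 4710
Q = 4710 > Keq = 735, so the reverse reaction proceeds.

in the reverse direction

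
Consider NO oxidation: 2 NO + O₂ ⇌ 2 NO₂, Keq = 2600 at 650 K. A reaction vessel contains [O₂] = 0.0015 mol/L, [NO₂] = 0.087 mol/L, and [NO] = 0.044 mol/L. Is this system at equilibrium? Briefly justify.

Q = [NO₂]² / ([NO]²·[O₂]) = (0.087)² / ((0.044)²·(0.0015)) = 2600
Q = 2600 = Keq; the system is at equilibrium.

yes, at equilibrium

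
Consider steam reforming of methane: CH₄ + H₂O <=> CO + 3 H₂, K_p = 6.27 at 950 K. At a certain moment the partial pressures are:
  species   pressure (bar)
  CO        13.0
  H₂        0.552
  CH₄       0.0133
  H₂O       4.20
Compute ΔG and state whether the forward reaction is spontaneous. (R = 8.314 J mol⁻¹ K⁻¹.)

ΔG = 14.5 kJ/mol; the forward reaction is non-spontaneous

Q_p = P(CO)·P(H₂)³ / (P(CH₄)·P(H₂O)) = (13.0)·(0.552)³ / ((0.0133)·(4.20)) = 39.1
ΔG = RT ln(Q_p/K_p) = (8.314 J mol⁻¹ K⁻¹)(950 K) × ln(39.1/6.27)
   = (7.898 kJ/mol)(1.830) = 14.5 kJ/mol
ΔG > 0, so the forward reaction is non-spontaneous (proceeds in reverse).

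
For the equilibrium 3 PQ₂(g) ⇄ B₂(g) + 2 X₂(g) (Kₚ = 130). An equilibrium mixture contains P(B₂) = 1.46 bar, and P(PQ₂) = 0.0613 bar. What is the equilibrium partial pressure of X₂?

At equilibrium, Kₚ = P(B₂)·P(X₂)² / P(PQ₂)³ = 130.
(1.46)·(P(X₂))² / (0.0613)³ = 130
P(X₂)² = 0.0205 ⇒ P(X₂) = 0.143 bar

P(X₂) = 0.143 bar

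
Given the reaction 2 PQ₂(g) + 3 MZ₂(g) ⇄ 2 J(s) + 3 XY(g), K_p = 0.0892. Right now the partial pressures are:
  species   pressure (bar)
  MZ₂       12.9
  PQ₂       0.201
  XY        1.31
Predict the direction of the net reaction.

(J is a pure solid — omitted from Q_p.)
Q_p = P(XY)³ / (P(PQ₂)²·P(MZ₂)³) = (1.31)³ / ((0.201)²·(12.9)³) = 0.0259
Q_p = 0.0259 < K_p = 0.0892, so the forward reaction proceeds.

toward products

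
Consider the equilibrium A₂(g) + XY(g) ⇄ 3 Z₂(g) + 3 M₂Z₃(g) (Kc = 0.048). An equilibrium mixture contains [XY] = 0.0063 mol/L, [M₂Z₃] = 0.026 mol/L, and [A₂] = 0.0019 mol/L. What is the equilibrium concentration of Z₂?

At equilibrium, Kc = [Z₂]³·[M₂Z₃]³ / ([A₂]·[XY]) = 0.048.
([Z₂])³·(0.026)³ / ((0.0019)·(0.0063)) = 0.048
[Z₂]³ = 0.0327 ⇒ [Z₂] = 0.32 mol/L

[Z₂] = 0.32 mol/L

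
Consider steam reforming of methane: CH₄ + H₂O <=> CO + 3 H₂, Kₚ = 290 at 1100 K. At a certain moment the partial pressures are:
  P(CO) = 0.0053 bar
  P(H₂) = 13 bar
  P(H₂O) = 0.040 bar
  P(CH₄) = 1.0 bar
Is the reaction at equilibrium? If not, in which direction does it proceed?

no net change (already at equilibrium)

Qₚ = P(CO)·P(H₂)³ / (P(CH₄)·P(H₂O)) = (0.0053)·(13)³ / ((1.0)·(0.040)) = 290
Qₚ = 290 = Kₚ, so the system is already at equilibrium.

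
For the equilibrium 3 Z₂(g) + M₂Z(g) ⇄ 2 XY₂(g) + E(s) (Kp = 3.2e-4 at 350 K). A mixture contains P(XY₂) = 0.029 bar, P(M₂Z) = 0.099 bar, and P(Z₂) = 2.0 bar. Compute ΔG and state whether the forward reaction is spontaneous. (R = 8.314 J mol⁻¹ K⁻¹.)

(E is a pure solid — omitted from Qp.)
Qp = P(XY₂)² / (P(Z₂)³·P(M₂Z)) = (0.029)² / ((2.0)³·(0.099)) = 0.00106
ΔG = RT ln(Qp/Kp) = (8.314 J mol⁻¹ K⁻¹)(350 K) × ln(0.00106/3.2e-4)
   = (2.910 kJ/mol)(1.198) = 3.49 kJ/mol
ΔG > 0, so the forward reaction is non-spontaneous (proceeds in reverse).

ΔG = 3.49 kJ/mol; the forward reaction is non-spontaneous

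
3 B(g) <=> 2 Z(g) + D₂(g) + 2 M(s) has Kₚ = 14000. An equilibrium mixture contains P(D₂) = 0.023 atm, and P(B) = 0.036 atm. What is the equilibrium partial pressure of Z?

(M is a pure solid — omitted from Kₚ.)
At equilibrium, Kₚ = P(Z)²·P(D₂) / P(B)³ = 14000.
(P(Z))²·(0.023) / (0.036)³ = 14000
P(Z)² = 28.4 ⇒ P(Z) = 5.3 atm

P(Z) = 5.3 atm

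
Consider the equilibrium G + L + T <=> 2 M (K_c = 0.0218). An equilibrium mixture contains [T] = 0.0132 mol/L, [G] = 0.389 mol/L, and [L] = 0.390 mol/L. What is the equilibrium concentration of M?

At equilibrium, K_c = [M]² / ([G]·[L]·[T]) = 0.0218.
([M])² / ((0.389)·(0.390)·(0.0132)) = 0.0218
[M]² = 4.37×10⁻⁵ ⇒ [M] = 0.00661 mol/L

[M] = 0.00661 mol/L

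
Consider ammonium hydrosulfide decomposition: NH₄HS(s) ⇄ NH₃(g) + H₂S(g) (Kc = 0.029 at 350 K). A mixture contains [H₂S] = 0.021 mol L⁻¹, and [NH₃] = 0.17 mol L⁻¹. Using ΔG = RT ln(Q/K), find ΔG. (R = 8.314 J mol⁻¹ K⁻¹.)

(NH₄HS is a pure solid — omitted from Qc.)
Qc = [NH₃]·[H₂S] = (0.17)·(0.021) = 0.00357
ΔG = RT ln(Qc/Kc) = (8.314 J mol⁻¹ K⁻¹)(350 K) × ln(0.00357/0.029)
   = (2.910 kJ/mol)(-2.095) = -6.10 kJ/mol
ΔG < 0, so the forward reaction is spontaneous (proceeds forward).

ΔG = -6.10 kJ/mol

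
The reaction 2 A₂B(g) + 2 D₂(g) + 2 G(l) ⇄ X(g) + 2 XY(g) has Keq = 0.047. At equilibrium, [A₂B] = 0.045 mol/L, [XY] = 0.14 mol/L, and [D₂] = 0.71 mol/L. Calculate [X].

[X] = 0.0024 mol/L

(G is a pure liquid — omitted from Keq.)
At equilibrium, Keq = [X]·[XY]² / ([A₂B]²·[D₂]²) = 0.047.
([X])·(0.14)² / ((0.045)²·(0.71)²) = 0.047
[X] = 0.00245 = 0.0024 mol/L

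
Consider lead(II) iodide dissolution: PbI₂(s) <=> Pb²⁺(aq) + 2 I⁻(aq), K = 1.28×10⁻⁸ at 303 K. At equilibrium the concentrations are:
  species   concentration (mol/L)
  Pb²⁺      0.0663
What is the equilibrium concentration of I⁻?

[I⁻] = 4.39×10⁻⁴ mol/L

(PbI₂ is a pure solid — omitted from K.)
At equilibrium, K = [Pb²⁺]·[I⁻]² = 1.28×10⁻⁸.
(0.0663)·([I⁻])² = 1.28×10⁻⁸
[I⁻]² = 1.93×10⁻⁷ ⇒ [I⁻] = 4.39×10⁻⁴ mol/L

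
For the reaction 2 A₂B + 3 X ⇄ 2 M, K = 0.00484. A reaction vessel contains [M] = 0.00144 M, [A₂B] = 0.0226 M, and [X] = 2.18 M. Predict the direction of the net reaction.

Q = [M]² / ([A₂B]²·[X]³) = (0.00144)² / ((0.0226)²·(2.18)³) = 3.92e-4
Q = 3.92e-4 < K = 0.00484, so the forward reaction proceeds.

to the right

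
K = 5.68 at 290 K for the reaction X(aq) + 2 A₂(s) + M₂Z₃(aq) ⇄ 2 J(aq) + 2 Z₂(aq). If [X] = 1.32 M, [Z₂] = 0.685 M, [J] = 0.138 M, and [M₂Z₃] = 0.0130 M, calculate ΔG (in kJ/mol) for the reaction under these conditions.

ΔG = -5.76 kJ/mol

(A₂ is a pure solid — omitted from Q.)
Q = [J]²·[Z₂]² / ([X]·[M₂Z₃]) = (0.138)²·(0.685)² / ((1.32)·(0.0130)) = 0.521
ΔG = RT ln(Q/K) = (8.314 J mol⁻¹ K⁻¹)(290 K) × ln(0.521/5.68)
   = (2.411 kJ/mol)(-2.389) = -5.76 kJ/mol
ΔG < 0, so the forward reaction is spontaneous (proceeds forward).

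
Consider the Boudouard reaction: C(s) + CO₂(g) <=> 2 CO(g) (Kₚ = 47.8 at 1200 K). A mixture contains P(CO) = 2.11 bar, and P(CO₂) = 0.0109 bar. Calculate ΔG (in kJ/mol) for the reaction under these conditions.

ΔG = 21.4 kJ/mol

(C is a pure solid — omitted from Qₚ.)
Qₚ = P(CO)² / P(CO₂) = (2.11)² / (0.0109) = 408
ΔG = RT ln(Qₚ/Kₚ) = (8.314 J mol⁻¹ K⁻¹)(1200 K) × ln(408/47.8)
   = (9.977 kJ/mol)(2.144) = 21.4 kJ/mol
ΔG > 0, so the forward reaction is non-spontaneous (proceeds in reverse).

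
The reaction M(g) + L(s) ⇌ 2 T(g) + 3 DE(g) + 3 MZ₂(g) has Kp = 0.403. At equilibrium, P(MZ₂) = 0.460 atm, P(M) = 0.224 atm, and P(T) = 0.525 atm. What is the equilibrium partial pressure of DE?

P(DE) = 1.50 atm

(L is a pure solid — omitted from Kp.)
At equilibrium, Kp = P(T)²·P(DE)³·P(MZ₂)³ / P(M) = 0.403.
(0.525)²·(P(DE))³·(0.460)³ / (0.224) = 0.403
P(DE)³ = 3.36 ⇒ P(DE) = 1.50 atm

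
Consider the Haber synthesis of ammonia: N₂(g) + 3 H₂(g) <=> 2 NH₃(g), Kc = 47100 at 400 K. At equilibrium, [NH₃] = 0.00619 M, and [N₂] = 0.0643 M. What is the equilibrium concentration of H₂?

[H₂] = 0.00233 M

At equilibrium, Kc = [NH₃]² / ([N₂]·[H₂]³) = 47100.
(0.00619)² / ((0.0643)·([H₂])³) = 47100
[H₂]³ = 1.27×10⁻⁸ ⇒ [H₂] = 0.00233 M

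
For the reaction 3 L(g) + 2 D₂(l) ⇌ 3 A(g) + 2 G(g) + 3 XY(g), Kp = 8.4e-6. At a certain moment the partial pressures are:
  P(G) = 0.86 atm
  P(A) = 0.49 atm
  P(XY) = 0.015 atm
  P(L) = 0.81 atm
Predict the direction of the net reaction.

(D₂ is a pure liquid — omitted from Qp.)
Qp = P(A)³·P(G)²·P(XY)³ / P(L)³ = (0.49)³·(0.86)²·(0.015)³ / (0.81)³ = 5.5e-7
Qp = 5.5e-7 < Kp = 8.4e-6, so the forward reaction proceeds.

toward products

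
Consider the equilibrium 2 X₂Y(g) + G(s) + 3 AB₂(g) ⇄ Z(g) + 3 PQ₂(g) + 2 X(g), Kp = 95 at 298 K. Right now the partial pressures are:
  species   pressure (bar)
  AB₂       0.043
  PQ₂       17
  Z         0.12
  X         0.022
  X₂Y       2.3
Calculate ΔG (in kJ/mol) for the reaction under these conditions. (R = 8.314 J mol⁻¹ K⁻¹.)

(G is a pure solid — omitted from Qp.)
Qp = P(Z)·P(PQ₂)³·P(X)² / (P(X₂Y)²·P(AB₂)³) = (0.12)·(17)³·(0.022)² / ((2.3)²·(0.043)³) = 678
ΔG = RT ln(Qp/Kp) = (8.314 J mol⁻¹ K⁻¹)(298 K) × ln(678/95)
   = (2.478 kJ/mol)(1.965) = 4.87 kJ/mol
ΔG > 0, so the forward reaction is non-spontaneous (proceeds in reverse).

ΔG = 4.87 kJ/mol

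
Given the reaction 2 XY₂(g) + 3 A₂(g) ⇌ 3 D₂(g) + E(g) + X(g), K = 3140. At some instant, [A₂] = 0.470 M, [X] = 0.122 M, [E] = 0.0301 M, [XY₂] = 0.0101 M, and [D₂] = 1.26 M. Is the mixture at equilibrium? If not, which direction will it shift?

Q = [D₂]³·[E]·[X] / ([XY₂]²·[A₂]³) = (1.26)³·(0.0301)·(0.122) / ((0.0101)²·(0.470)³) = 694
Q = 694 < K = 3140: net forward reaction.

no; Q < K, reaction proceeds forward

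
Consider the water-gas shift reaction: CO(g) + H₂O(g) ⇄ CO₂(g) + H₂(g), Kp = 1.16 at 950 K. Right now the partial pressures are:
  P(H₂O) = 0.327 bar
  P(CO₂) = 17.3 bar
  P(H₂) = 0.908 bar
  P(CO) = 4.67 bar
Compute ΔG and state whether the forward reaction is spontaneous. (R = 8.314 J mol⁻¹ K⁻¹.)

ΔG = 17.2 kJ/mol; the forward reaction is non-spontaneous

Qp = P(CO₂)·P(H₂) / (P(CO)·P(H₂O)) = (17.3)·(0.908) / ((4.67)·(0.327)) = 10.3
ΔG = RT ln(Qp/Kp) = (8.314 J mol⁻¹ K⁻¹)(950 K) × ln(10.3/1.16)
   = (7.898 kJ/mol)(2.184) = 17.2 kJ/mol
ΔG > 0, so the forward reaction is non-spontaneous (proceeds in reverse).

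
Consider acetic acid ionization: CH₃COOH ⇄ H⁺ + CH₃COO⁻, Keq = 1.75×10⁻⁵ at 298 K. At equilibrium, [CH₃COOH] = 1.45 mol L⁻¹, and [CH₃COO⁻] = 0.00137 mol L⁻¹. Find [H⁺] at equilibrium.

At equilibrium, Keq = [H⁺]·[CH₃COO⁻] / [CH₃COOH] = 1.75×10⁻⁵.
([H⁺])·(0.00137) / (1.45) = 1.75×10⁻⁵
[H⁺] = 0.0185 mol L⁻¹

[H⁺] = 0.0185 mol L⁻¹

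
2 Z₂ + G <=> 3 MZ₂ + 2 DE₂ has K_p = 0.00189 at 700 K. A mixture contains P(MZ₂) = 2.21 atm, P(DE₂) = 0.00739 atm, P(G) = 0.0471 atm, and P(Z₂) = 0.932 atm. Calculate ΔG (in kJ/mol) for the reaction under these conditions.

ΔG = 11.8 kJ/mol

Q_p = P(MZ₂)³·P(DE₂)² / (P(Z₂)²·P(G)) = (2.21)³·(0.00739)² / ((0.932)²·(0.0471)) = 0.0144
ΔG = RT ln(Q_p/K_p) = (8.314 J mol⁻¹ K⁻¹)(700 K) × ln(0.0144/0.00189)
   = (5.820 kJ/mol)(2.031) = 11.8 kJ/mol
ΔG > 0, so the forward reaction is non-spontaneous (proceeds in reverse).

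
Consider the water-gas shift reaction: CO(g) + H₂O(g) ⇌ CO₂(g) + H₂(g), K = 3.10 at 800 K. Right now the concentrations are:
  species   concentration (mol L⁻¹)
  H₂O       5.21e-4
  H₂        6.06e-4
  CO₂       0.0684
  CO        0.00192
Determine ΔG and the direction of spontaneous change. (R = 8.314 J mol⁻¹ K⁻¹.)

Q = [CO₂]·[H₂] / ([CO]·[H₂O]) = (0.0684)·(6.06e-4) / ((0.00192)·(5.21e-4)) = 41.4
ΔG = RT ln(Q/K) = (8.314 J mol⁻¹ K⁻¹)(800 K) × ln(41.4/3.10)
   = (6.651 kJ/mol)(2.592) = 17.2 kJ/mol
ΔG > 0, so the forward reaction is non-spontaneous (proceeds in reverse).

ΔG = 17.2 kJ/mol; the forward reaction is non-spontaneous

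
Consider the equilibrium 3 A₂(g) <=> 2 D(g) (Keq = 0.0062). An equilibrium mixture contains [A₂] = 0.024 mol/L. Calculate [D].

At equilibrium, Keq = [D]² / [A₂]³ = 0.0062.
([D])² / (0.024)³ = 0.0062
[D]² = 8.57×10⁻⁸ ⇒ [D] = 2.9×10⁻⁴ mol/L

[D] = 2.9×10⁻⁴ mol/L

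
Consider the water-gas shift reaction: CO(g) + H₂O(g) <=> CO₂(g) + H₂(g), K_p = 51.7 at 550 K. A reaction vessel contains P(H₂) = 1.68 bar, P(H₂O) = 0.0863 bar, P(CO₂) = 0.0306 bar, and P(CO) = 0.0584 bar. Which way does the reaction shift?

to the right

Q_p = P(CO₂)·P(H₂) / (P(CO)·P(H₂O)) = (0.0306)·(1.68) / ((0.0584)·(0.0863)) = 10.2
Q_p = 10.2 < K_p = 51.7, so the forward reaction proceeds.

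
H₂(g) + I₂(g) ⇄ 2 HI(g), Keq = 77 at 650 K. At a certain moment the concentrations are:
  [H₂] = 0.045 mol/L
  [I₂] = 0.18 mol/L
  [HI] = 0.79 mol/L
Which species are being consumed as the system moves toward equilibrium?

Q = [HI]² / ([H₂]·[I₂]) = (0.79)² / ((0.045)·(0.18)) = 77
Q = 77 = Keq; the system is at equilibrium.

none (at equilibrium)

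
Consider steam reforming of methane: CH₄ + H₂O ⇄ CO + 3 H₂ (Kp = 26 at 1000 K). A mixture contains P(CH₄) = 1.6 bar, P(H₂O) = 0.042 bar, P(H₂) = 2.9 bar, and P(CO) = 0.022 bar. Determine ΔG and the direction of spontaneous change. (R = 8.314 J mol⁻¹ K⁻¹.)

Qp = P(CO)·P(H₂)³ / (P(CH₄)·P(H₂O)) = (0.022)·(2.9)³ / ((1.6)·(0.042)) = 7.98
ΔG = RT ln(Qp/Kp) = (8.314 J mol⁻¹ K⁻¹)(1000 K) × ln(7.98/26)
   = (8.314 kJ/mol)(-1.181) = -9.82 kJ/mol
ΔG < 0, so the forward reaction is spontaneous (proceeds forward).

ΔG = -9.82 kJ/mol; the forward reaction is spontaneous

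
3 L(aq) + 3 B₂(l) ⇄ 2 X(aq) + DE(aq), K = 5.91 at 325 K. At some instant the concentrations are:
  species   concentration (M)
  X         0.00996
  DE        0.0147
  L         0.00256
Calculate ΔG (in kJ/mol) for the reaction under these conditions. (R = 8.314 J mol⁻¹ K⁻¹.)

(B₂ is a pure liquid — omitted from Q.)
Q = [X]²·[DE] / [L]³ = (0.00996)²·(0.0147) / (0.00256)³ = 86.9
ΔG = RT ln(Q/K) = (8.314 J mol⁻¹ K⁻¹)(325 K) × ln(86.9/5.91)
   = (2.702 kJ/mol)(2.688) = 7.26 kJ/mol
ΔG > 0, so the forward reaction is non-spontaneous (proceeds in reverse).

ΔG = 7.26 kJ/mol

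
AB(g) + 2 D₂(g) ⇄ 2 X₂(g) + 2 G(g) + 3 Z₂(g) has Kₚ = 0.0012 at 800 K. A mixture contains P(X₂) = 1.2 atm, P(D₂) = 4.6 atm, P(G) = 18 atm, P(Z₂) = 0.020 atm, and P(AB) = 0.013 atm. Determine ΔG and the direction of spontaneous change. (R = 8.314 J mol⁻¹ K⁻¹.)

ΔG = 16.1 kJ/mol; the forward reaction is non-spontaneous

Qₚ = P(X₂)²·P(G)²·P(Z₂)³ / (P(AB)·P(D₂)²) = (1.2)²·(18)²·(0.020)³ / ((0.013)·(4.6)²) = 0.0136
ΔG = RT ln(Qₚ/Kₚ) = (8.314 J mol⁻¹ K⁻¹)(800 K) × ln(0.0136/0.0012)
   = (6.651 kJ/mol)(2.428) = 16.1 kJ/mol
ΔG > 0, so the forward reaction is non-spontaneous (proceeds in reverse).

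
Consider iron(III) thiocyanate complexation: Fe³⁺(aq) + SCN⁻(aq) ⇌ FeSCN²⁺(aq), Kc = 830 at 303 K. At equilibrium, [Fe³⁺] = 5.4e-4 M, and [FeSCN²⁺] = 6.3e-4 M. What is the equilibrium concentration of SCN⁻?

[SCN⁻] = 0.0014 M

At equilibrium, Kc = [FeSCN²⁺] / ([Fe³⁺]·[SCN⁻]) = 830.
(6.3e-4) / ((5.4e-4)·([SCN⁻])) = 830
[SCN⁻] = 0.00141 = 0.0014 M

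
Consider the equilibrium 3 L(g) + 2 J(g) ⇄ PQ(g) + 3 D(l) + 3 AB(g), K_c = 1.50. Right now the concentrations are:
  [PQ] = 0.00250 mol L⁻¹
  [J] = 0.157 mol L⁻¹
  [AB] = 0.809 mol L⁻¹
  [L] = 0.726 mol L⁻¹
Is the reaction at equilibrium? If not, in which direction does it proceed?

(D is a pure liquid — omitted from Q_c.)
Q_c = [PQ]·[AB]³ / ([L]³·[J]²) = (0.00250)·(0.809)³ / ((0.726)³·(0.157)²) = 0.140
Q_c = 0.140 < K_c = 1.50, so the forward reaction proceeds.

in the forward direction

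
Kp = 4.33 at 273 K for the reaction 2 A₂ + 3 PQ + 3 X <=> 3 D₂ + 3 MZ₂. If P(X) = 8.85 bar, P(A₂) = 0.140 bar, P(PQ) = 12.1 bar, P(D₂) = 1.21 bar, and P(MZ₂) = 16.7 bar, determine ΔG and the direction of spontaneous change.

Qp = P(D₂)³·P(MZ₂)³ / (P(A₂)²·P(PQ)³·P(X)³) = (1.21)³·(16.7)³ / ((0.140)²·(12.1)³·(8.85)³) = 0.343
ΔG = RT ln(Qp/Kp) = (8.314 J mol⁻¹ K⁻¹)(273 K) × ln(0.343/4.33)
   = (2.270 kJ/mol)(-2.536) = -5.76 kJ/mol
ΔG < 0, so the forward reaction is spontaneous (proceeds forward).

ΔG = -5.76 kJ/mol; the forward reaction is spontaneous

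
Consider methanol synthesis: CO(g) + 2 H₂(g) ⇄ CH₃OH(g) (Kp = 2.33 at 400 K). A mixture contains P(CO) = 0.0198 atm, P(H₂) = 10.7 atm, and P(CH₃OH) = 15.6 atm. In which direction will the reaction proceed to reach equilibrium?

in the reverse direction

Qp = P(CH₃OH) / (P(CO)·P(H₂)²) = (15.6) / ((0.0198)·(10.7)²) = 6.88
Qp = 6.88 > Kp = 2.33, so the reverse reaction proceeds.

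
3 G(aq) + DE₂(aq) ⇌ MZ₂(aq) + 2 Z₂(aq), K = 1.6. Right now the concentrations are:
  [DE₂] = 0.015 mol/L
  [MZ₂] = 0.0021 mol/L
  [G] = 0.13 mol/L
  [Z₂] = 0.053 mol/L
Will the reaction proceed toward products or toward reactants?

Q = [MZ₂]·[Z₂]² / ([G]³·[DE₂]) = (0.0021)·(0.053)² / ((0.13)³·(0.015)) = 0.18
Q = 0.18 < K = 1.6, so the forward reaction proceeds.

in the forward direction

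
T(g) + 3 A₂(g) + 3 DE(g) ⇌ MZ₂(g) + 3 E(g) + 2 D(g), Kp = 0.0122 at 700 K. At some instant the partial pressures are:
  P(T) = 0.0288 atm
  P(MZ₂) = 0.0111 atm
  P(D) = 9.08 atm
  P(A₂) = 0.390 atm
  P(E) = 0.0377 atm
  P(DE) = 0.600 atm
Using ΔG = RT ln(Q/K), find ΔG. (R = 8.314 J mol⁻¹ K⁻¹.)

Qp = P(MZ₂)·P(E)³·P(D)² / (P(T)·P(A₂)³·P(DE)³) = (0.0111)·(0.0377)³·(9.08)² / ((0.0288)·(0.390)³·(0.600)³) = 0.133
ΔG = RT ln(Qp/Kp) = (8.314 J mol⁻¹ K⁻¹)(700 K) × ln(0.133/0.0122)
   = (5.820 kJ/mol)(2.389) = 13.9 kJ/mol
ΔG > 0, so the forward reaction is non-spontaneous (proceeds in reverse).

ΔG = 13.9 kJ/mol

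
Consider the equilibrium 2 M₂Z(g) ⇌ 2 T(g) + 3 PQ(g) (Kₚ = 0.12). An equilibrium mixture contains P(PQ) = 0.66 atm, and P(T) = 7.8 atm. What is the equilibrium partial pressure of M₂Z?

P(M₂Z) = 12 atm

At equilibrium, Kₚ = P(T)²·P(PQ)³ / P(M₂Z)² = 0.12.
(7.8)²·(0.66)³ / (P(M₂Z))² = 0.12
P(M₂Z)² = 146 ⇒ P(M₂Z) = 12 atm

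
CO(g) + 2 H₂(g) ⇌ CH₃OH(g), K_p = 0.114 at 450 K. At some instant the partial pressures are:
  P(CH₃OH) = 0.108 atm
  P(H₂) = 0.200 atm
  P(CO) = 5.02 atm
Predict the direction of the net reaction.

Q_p = P(CH₃OH) / (P(CO)·P(H₂)²) = (0.108) / ((5.02)·(0.200)²) = 0.538
Q_p = 0.538 > K_p = 0.114, so the reverse reaction proceeds.

in the reverse direction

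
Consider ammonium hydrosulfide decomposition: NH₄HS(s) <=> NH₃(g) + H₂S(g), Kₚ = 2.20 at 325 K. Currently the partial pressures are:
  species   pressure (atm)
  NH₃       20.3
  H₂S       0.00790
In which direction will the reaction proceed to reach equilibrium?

to the right

(NH₄HS is a pure solid — omitted from Qₚ.)
Qₚ = P(NH₃)·P(H₂S) = (20.3)·(0.00790) = 0.160
Qₚ = 0.160 < Kₚ = 2.20, so the forward reaction proceeds.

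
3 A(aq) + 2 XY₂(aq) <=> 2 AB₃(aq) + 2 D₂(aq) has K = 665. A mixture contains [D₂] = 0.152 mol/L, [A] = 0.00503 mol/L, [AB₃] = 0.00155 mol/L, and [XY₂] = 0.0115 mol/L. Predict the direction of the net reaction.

Q = [AB₃]²·[D₂]² / ([A]³·[XY₂]²) = (0.00155)²·(0.152)² / ((0.00503)³·(0.0115)²) = 3300
Q = 3300 > K = 665, so the reverse reaction proceeds.

toward reactants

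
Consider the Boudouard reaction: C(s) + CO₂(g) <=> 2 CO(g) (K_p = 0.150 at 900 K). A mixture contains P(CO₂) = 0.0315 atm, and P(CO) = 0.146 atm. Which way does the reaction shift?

to the left

(C is a pure solid — omitted from Q_p.)
Q_p = P(CO)² / P(CO₂) = (0.146)² / (0.0315) = 0.677
Q_p = 0.677 > K_p = 0.150, so the reverse reaction proceeds.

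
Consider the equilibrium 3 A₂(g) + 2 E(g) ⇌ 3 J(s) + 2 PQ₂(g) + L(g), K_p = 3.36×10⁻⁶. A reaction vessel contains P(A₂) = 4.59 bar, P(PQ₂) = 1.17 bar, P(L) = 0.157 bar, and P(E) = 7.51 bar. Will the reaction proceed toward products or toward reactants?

to the left

(J is a pure solid — omitted from Q_p.)
Q_p = P(PQ₂)²·P(L) / (P(A₂)³·P(E)²) = (1.17)²·(0.157) / ((4.59)³·(7.51)²) = 3.94×10⁻⁵
Q_p = 3.94×10⁻⁵ > K_p = 3.36×10⁻⁶, so the reverse reaction proceeds.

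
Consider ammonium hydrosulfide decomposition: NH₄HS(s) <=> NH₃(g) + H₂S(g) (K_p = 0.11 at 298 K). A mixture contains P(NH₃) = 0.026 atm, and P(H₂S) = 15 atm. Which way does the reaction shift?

(NH₄HS is a pure solid — omitted from Q_p.)
Q_p = P(NH₃)·P(H₂S) = (0.026)·(15) = 0.39
Q_p = 0.39 > K_p = 0.11, so the reverse reaction proceeds.

to the left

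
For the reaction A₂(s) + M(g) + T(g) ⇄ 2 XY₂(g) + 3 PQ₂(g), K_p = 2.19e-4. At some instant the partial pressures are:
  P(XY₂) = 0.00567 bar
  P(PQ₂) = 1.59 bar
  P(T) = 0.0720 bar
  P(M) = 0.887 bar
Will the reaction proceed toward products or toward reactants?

(A₂ is a pure solid — omitted from Q_p.)
Q_p = P(XY₂)²·P(PQ₂)³ / (P(M)·P(T)) = (0.00567)²·(1.59)³ / ((0.887)·(0.0720)) = 0.00202
Q_p = 0.00202 > K_p = 2.19e-4, so the reverse reaction proceeds.

to the left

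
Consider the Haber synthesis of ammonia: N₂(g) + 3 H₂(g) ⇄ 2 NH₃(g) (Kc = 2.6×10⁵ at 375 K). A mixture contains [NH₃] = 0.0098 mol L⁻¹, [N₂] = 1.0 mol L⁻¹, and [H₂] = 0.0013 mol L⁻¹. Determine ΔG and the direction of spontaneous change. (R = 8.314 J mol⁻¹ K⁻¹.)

ΔG = -5.56 kJ/mol; the forward reaction is spontaneous

Qc = [NH₃]² / ([N₂]·[H₂]³) = (0.0098)² / ((1.0)·(0.0013)³) = 43700
ΔG = RT ln(Qc/Kc) = (8.314 J mol⁻¹ K⁻¹)(375 K) × ln(43700/2.6×10⁵)
   = (3.118 kJ/mol)(-1.783) = -5.56 kJ/mol
ΔG < 0, so the forward reaction is spontaneous (proceeds forward).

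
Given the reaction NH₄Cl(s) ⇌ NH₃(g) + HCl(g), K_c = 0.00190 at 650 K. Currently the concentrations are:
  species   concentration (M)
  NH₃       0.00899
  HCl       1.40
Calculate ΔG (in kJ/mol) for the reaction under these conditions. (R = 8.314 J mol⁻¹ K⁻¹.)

ΔG = 10.2 kJ/mol

(NH₄Cl is a pure solid — omitted from Q_c.)
Q_c = [NH₃]·[HCl] = (0.00899)·(1.40) = 0.0126
ΔG = RT ln(Q_c/K_c) = (8.314 J mol⁻¹ K⁻¹)(650 K) × ln(0.0126/0.00190)
   = (5.404 kJ/mol)(1.892) = 10.2 kJ/mol
ΔG > 0, so the forward reaction is non-spontaneous (proceeds in reverse).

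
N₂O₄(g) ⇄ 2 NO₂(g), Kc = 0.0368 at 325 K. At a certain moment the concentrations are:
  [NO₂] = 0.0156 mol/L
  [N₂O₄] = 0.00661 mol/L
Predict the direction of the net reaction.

at equilibrium

Qc = [NO₂]² / [N₂O₄] = (0.0156)² / (0.00661) = 0.0368
Qc = 0.0368 = Kc, so the system is already at equilibrium.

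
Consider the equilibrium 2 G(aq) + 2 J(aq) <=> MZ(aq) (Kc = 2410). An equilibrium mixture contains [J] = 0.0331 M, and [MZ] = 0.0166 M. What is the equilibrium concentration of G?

At equilibrium, Kc = [MZ] / ([G]²·[J]²) = 2410.
(0.0166) / (([G])²·(0.0331)²) = 2410
[G]² = 0.00629 ⇒ [G] = 0.0793 M

[G] = 0.0793 M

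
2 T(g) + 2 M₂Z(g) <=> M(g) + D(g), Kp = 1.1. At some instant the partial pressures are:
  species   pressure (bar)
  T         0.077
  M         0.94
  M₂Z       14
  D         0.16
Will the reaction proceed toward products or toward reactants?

Qp = P(M)·P(D) / (P(T)²·P(M₂Z)²) = (0.94)·(0.16) / ((0.077)²·(14)²) = 0.13
Qp = 0.13 < Kp = 1.1, so the forward reaction proceeds.

forward (toward products)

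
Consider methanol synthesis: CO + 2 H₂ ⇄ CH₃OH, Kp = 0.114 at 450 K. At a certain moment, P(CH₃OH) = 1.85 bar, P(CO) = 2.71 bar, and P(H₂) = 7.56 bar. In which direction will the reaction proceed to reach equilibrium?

to the right

Qp = P(CH₃OH) / (P(CO)·P(H₂)²) = (1.85) / ((2.71)·(7.56)²) = 0.0119
Qp = 0.0119 < Kp = 0.114, so the forward reaction proceeds.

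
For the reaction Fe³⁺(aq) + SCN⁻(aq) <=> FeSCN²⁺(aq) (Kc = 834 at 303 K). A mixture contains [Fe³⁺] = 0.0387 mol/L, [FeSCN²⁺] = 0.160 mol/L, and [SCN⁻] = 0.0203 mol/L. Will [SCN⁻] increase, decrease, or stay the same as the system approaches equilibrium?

Qc = [FeSCN²⁺] / ([Fe³⁺]·[SCN⁻]) = (0.160) / ((0.0387)·(0.0203)) = 204
Qc = 204 < Kc = 834: net forward reaction.
SCN⁻ is a reactant, so it decreases.

decrease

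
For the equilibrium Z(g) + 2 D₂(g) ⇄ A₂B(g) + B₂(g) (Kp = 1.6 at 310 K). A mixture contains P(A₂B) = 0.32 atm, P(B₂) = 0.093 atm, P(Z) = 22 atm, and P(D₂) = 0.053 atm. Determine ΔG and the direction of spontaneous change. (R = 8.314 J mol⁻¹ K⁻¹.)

Qp = P(A₂B)·P(B₂) / (P(Z)·P(D₂)²) = (0.32)·(0.093) / ((22)·(0.053)²) = 0.482
ΔG = RT ln(Qp/Kp) = (8.314 J mol⁻¹ K⁻¹)(310 K) × ln(0.482/1.6)
   = (2.577 kJ/mol)(-1.200) = -3.09 kJ/mol
ΔG < 0, so the forward reaction is spontaneous (proceeds forward).

ΔG = -3.09 kJ/mol; the forward reaction is spontaneous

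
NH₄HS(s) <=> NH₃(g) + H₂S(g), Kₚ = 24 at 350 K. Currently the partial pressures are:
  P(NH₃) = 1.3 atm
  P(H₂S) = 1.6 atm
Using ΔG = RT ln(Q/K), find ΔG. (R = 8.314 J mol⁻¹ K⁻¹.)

(NH₄HS is a pure solid — omitted from Qₚ.)
Qₚ = P(NH₃)·P(H₂S) = (1.3)·(1.6) = 2.08
ΔG = RT ln(Qₚ/Kₚ) = (8.314 J mol⁻¹ K⁻¹)(350 K) × ln(2.08/24)
   = (2.910 kJ/mol)(-2.446) = -7.12 kJ/mol
ΔG < 0, so the forward reaction is spontaneous (proceeds forward).

ΔG = -7.12 kJ/mol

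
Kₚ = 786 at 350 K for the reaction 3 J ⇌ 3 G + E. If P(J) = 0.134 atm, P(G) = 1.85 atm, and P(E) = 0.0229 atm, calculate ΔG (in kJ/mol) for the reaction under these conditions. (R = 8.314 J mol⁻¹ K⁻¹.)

ΔG = -7.47 kJ/mol

Qₚ = P(G)³·P(E) / P(J)³ = (1.85)³·(0.0229) / (0.134)³ = 60.3
ΔG = RT ln(Qₚ/Kₚ) = (8.314 J mol⁻¹ K⁻¹)(350 K) × ln(60.3/786)
   = (2.910 kJ/mol)(-2.568) = -7.47 kJ/mol
ΔG < 0, so the forward reaction is spontaneous (proceeds forward).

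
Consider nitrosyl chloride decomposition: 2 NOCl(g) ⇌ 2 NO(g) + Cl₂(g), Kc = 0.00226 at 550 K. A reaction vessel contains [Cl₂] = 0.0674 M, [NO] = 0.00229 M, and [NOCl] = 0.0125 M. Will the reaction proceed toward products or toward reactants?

neither direction; the system is at equilibrium

Qc = [NO]²·[Cl₂] / [NOCl]² = (0.00229)²·(0.0674) / (0.0125)² = 0.00226
Qc = 0.00226 = Kc, so the system is already at equilibrium.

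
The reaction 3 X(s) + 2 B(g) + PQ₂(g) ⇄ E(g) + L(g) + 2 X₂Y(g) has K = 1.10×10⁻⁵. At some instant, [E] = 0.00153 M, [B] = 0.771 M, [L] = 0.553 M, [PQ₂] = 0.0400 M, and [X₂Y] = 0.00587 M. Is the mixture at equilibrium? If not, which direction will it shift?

no; Q < K, reaction proceeds forward

(X is a pure solid — omitted from Q.)
Q = [E]·[L]·[X₂Y]² / ([B]²·[PQ₂]) = (0.00153)·(0.553)·(0.00587)² / ((0.771)²·(0.0400)) = 1.23×10⁻⁶
Q = 1.23×10⁻⁶ < K = 1.10×10⁻⁵: net forward reaction.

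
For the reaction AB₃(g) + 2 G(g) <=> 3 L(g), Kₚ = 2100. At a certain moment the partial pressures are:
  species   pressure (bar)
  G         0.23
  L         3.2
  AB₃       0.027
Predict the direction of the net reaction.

to the left

Qₚ = P(L)³ / (P(AB₃)·P(G)²) = (3.2)³ / ((0.027)·(0.23)²) = 23000
Qₚ = 23000 > Kₚ = 2100, so the reverse reaction proceeds.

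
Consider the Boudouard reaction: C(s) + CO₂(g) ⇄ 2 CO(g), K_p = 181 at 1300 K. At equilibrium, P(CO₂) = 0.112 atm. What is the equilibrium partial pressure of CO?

P(CO) = 4.50 atm

(C is a pure solid — omitted from K_p.)
At equilibrium, K_p = P(CO)² / P(CO₂) = 181.
(P(CO))² / (0.112) = 181
P(CO)² = 20.3 ⇒ P(CO) = 4.50 atm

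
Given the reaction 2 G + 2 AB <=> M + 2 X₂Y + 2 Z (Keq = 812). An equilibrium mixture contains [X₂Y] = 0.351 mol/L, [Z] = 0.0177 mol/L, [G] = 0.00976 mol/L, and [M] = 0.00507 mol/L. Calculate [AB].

[AB] = 0.00159 mol/L

At equilibrium, Keq = [M]·[X₂Y]²·[Z]² / ([G]²·[AB]²) = 812.
(0.00507)·(0.351)²·(0.0177)² / ((0.00976)²·([AB])²) = 812
[AB]² = 2.53×10⁻⁶ ⇒ [AB] = 0.00159 mol/L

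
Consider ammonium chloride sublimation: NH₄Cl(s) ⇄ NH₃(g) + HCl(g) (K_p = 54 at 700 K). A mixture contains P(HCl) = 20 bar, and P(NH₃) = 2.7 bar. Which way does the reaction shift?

at equilibrium

(NH₄Cl is a pure solid — omitted from Q_p.)
Q_p = P(NH₃)·P(HCl) = (2.7)·(20) = 54
Q_p = 54 = K_p, so the system is already at equilibrium.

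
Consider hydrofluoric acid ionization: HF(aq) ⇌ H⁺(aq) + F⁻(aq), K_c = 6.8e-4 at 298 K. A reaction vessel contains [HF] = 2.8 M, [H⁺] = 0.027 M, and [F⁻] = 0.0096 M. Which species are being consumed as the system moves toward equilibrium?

HF (reactants)

Q_c = [H⁺]·[F⁻] / [HF] = (0.027)·(0.0096) / (2.8) = 9.3e-5
Q_c = 9.3e-5 < K_c = 6.8e-4: net forward reaction.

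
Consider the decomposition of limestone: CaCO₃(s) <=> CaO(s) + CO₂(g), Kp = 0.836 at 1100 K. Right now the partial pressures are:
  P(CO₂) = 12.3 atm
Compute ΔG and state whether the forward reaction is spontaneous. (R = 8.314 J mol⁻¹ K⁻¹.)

ΔG = 24.6 kJ/mol; the forward reaction is non-spontaneous

(CaCO₃, CaO are pure solids — omitted from Qp.)
Qp = P(CO₂) = 12.3
ΔG = RT ln(Qp/Kp) = (8.314 J mol⁻¹ K⁻¹)(1100 K) × ln(12.3/0.836)
   = (9.145 kJ/mol)(2.689) = 24.6 kJ/mol
ΔG > 0, so the forward reaction is non-spontaneous (proceeds in reverse).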